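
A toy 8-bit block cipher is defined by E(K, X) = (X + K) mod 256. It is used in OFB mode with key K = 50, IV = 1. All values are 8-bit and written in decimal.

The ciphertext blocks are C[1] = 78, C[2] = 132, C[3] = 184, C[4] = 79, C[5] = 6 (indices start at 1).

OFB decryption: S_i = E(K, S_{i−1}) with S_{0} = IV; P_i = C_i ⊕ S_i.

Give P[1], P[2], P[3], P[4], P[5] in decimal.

P[1]: S = E(K, 1) = 51; 78 ⊕ 51 = 125.
P[2]: S = E(K, 51) = 101; 132 ⊕ 101 = 225.
P[3]: S = E(K, 101) = 151; 184 ⊕ 151 = 47.
P[4]: S = E(K, 151) = 201; 79 ⊕ 201 = 134.
P[5]: S = E(K, 201) = 251; 6 ⊕ 251 = 253.

P[1] = 125, P[2] = 225, P[3] = 47, P[4] = 134, P[5] = 253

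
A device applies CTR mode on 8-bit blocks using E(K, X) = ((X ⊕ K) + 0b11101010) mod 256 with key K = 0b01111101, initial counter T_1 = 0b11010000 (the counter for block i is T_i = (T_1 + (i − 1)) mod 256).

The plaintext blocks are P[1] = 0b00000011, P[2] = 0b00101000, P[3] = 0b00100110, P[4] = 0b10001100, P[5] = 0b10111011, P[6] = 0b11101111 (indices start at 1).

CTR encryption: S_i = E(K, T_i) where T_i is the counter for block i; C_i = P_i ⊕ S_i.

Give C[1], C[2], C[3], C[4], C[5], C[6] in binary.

C[1]: T = 0b11010000, S = E(K, T) = 0b10010111; 0b00000011 ⊕ 0b10010111 = 0b10010100.
C[2]: T = 0b11010001, S = E(K, T) = 0b10010110; 0b00101000 ⊕ 0b10010110 = 0b10111110.
C[3]: T = 0b11010010, S = E(K, T) = 0b10011001; 0b00100110 ⊕ 0b10011001 = 0b10111111.
C[4]: T = 0b11010011, S = E(K, T) = 0b10011000; 0b10001100 ⊕ 0b10011000 = 0b00010100.
C[5]: T = 0b11010100, S = E(K, T) = 0b10010011; 0b10111011 ⊕ 0b10010011 = 0b00101000.
C[6]: T = 0b11010101, S = E(K, T) = 0b10010010; 0b11101111 ⊕ 0b10010010 = 0b01111101.

C[1] = 0b10010100, C[2] = 0b10111110, C[3] = 0b10111111, C[4] = 0b00010100, C[5] = 0b00101000, C[6] = 0b01111101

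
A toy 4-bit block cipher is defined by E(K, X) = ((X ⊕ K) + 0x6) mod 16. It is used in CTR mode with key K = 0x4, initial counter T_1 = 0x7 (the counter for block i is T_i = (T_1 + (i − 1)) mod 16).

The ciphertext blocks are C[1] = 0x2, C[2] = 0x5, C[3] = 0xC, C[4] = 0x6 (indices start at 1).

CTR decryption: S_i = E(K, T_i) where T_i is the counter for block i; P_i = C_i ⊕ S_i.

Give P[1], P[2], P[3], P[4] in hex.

P[1]: T = 0x7, S = E(K, T) = 0x9; 0x2 ⊕ 0x9 = 0xB.
P[2]: T = 0x8, S = E(K, T) = 0x2; 0x5 ⊕ 0x2 = 0x7.
P[3]: T = 0x9, S = E(K, T) = 0x3; 0xC ⊕ 0x3 = 0xF.
P[4]: T = 0xA, S = E(K, T) = 0x4; 0x6 ⊕ 0x4 = 0x2.

P[1] = 0xB, P[2] = 0x7, P[3] = 0xF, P[4] = 0x2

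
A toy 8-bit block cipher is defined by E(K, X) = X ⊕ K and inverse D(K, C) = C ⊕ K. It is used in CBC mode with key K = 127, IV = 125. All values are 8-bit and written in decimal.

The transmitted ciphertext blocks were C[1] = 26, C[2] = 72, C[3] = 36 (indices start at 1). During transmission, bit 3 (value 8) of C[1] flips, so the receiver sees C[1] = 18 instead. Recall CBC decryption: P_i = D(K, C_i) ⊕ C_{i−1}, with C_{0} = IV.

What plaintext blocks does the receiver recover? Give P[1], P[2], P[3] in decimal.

P[1] = 16, P[2] = 37, P[3] = 19

Only C[1] changed, to 18. In CBC, a change in C_i garbles P_i and flips the same bit in P_{i+1}. Decrypting the received ciphertext:
P[1]: D(K, 18) = 109; 109 ⊕ 125 = 16.
P[2]: D(K, 72) = 55; 55 ⊕ 18 = 37.
P[3]: D(K, 36) = 91; 91 ⊕ 72 = 19.
Blocks that differ from the original plaintext: P[1], P[2].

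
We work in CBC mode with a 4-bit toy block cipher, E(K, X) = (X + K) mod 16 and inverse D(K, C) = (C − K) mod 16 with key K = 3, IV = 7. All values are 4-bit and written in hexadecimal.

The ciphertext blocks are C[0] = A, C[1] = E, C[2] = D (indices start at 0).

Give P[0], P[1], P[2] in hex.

CBC decryption: P_i = D(K, C_i) ⊕ C_{i−1}, with C_{−1} = IV.
P[0]: D(K, A) = 7; 7 ⊕ 7 = 0.
P[1]: D(K, E) = B; B ⊕ A = 1.
P[2]: D(K, D) = A; A ⊕ E = 4.

P[0] = 0, P[1] = 1, P[2] = 4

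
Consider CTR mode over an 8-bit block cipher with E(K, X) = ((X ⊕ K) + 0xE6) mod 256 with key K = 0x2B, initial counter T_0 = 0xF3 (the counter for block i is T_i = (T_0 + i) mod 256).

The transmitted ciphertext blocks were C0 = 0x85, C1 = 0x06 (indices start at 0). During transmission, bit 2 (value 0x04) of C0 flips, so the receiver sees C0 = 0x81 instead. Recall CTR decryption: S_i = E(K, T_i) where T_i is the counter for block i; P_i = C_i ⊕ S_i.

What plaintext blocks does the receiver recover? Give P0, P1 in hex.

Only C0 changed, to 0x81. In CTR, a change in C_i flips the same bit in P_i only; the keystream is unaffected. Decrypting the received ciphertext:
P0: T = 0xF3, S = E(K, T) = 0xBE; 0x81 ⊕ 0xBE = 0x3F.
P1: T = 0xF4, S = E(K, T) = 0xC5; 0x06 ⊕ 0xC5 = 0xC3.
Blocks that differ from the original plaintext: P0.

P0 = 0x3F, P1 = 0xC3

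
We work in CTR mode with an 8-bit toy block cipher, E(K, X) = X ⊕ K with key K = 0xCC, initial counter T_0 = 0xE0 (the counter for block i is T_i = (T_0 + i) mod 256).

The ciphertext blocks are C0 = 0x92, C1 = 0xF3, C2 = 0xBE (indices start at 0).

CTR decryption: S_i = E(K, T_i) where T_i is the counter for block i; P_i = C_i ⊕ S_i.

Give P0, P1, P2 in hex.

P0: T = 0xE0, S = E(K, T) = 0x2C; 0x92 ⊕ 0x2C = 0xBE.
P1: T = 0xE1, S = E(K, T) = 0x2D; 0xF3 ⊕ 0x2D = 0xDE.
P2: T = 0xE2, S = E(K, T) = 0x2E; 0xBE ⊕ 0x2E = 0x90.

P0 = 0xBE, P1 = 0xDE, P2 = 0x90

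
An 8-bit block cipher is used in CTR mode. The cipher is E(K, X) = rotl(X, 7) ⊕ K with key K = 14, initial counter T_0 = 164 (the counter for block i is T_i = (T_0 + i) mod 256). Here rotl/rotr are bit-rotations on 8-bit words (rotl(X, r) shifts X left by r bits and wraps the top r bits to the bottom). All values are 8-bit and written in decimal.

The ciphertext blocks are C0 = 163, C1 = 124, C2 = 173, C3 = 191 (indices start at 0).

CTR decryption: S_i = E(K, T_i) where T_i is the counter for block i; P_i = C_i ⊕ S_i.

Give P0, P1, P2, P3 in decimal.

P0 = 255, P1 = 160, P2 = 240, P3 = 98

P0: T = 164, S = E(K, T) = 92; 163 ⊕ 92 = 255.
P1: T = 165, S = E(K, T) = 220; 124 ⊕ 220 = 160.
P2: T = 166, S = E(K, T) = 93; 173 ⊕ 93 = 240.
P3: T = 167, S = E(K, T) = 221; 191 ⊕ 221 = 98.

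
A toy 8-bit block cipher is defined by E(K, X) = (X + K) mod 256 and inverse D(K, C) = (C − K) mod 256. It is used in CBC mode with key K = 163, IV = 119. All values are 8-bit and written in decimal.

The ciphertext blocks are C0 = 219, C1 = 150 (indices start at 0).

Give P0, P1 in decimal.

P0 = 79, P1 = 40

CBC decryption: P_i = D(K, C_i) ⊕ C_{i−1}, with C_{−1} = IV.
P0: D(K, 219) = 56; 56 ⊕ 119 = 79.
P1: D(K, 150) = 243; 243 ⊕ 219 = 40.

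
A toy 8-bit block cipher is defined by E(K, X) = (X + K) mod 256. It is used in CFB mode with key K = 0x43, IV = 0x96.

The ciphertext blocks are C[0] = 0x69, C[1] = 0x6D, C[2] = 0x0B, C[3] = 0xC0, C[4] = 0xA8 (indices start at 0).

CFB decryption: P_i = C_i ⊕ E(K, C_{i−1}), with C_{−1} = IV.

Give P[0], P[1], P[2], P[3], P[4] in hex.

P[0]: E(K, 0x96) = 0xD9; 0x69 ⊕ 0xD9 = 0xB0.
P[1]: E(K, 0x69) = 0xAC; 0x6D ⊕ 0xAC = 0xC1.
P[2]: E(K, 0x6D) = 0xB0; 0x0B ⊕ 0xB0 = 0xBB.
P[3]: E(K, 0x0B) = 0x4E; 0xC0 ⊕ 0x4E = 0x8E.
P[4]: E(K, 0xC0) = 0x03; 0xA8 ⊕ 0x03 = 0xAB.

P[0] = 0xB0, P[1] = 0xC1, P[2] = 0xBB, P[3] = 0x8E, P[4] = 0xAB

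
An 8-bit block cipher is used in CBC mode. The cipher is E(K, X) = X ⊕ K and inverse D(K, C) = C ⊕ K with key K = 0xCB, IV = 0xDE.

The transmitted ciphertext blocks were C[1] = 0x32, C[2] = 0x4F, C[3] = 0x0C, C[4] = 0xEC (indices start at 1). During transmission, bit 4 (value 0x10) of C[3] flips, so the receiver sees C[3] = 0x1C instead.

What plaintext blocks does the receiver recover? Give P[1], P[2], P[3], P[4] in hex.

CBC decryption: P_i = D(K, C_i) ⊕ C_{i−1}, with C_{0} = IV.
Only C[3] changed, to 0x1C. In CBC, a change in C_i garbles P_i and flips the same bit in P_{i+1}. Decrypting the received ciphertext:
P[1]: D(K, 0x32) = 0xF9; 0xF9 ⊕ 0xDE = 0x27.
P[2]: D(K, 0x4F) = 0x84; 0x84 ⊕ 0x32 = 0xB6.
P[3]: D(K, 0x1C) = 0xD7; 0xD7 ⊕ 0x4F = 0x98.
P[4]: D(K, 0xEC) = 0x27; 0x27 ⊕ 0x1C = 0x3B.
Blocks that differ from the original plaintext: P[3], P[4].

P[1] = 0x27, P[2] = 0xB6, P[3] = 0x98, P[4] = 0x3B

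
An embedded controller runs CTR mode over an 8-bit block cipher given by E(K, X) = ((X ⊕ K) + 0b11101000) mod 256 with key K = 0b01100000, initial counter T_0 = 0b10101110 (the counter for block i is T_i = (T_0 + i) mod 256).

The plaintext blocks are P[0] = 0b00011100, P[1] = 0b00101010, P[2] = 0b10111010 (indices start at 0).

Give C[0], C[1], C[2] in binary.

C[0] = 0b10101010, C[1] = 0b10011101, C[2] = 0b00000010

CTR encryption: S_i = E(K, T_i) where T_i is the counter for block i; C_i = P_i ⊕ S_i.
C[0]: T = 0b10101110, S = E(K, T) = 0b10110110; 0b00011100 ⊕ 0b10110110 = 0b10101010.
C[1]: T = 0b10101111, S = E(K, T) = 0b10110111; 0b00101010 ⊕ 0b10110111 = 0b10011101.
C[2]: T = 0b10110000, S = E(K, T) = 0b10111000; 0b10111010 ⊕ 0b10111000 = 0b00000010.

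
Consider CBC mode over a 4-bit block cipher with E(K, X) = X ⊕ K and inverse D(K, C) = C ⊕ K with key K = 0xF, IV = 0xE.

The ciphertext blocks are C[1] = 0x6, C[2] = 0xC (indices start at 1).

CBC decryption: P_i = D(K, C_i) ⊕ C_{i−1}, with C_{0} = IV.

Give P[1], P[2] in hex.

P[1]: D(K, 0x6) = 0x9; 0x9 ⊕ 0xE = 0x7.
P[2]: D(K, 0xC) = 0x3; 0x3 ⊕ 0x6 = 0x5.

P[1] = 0x7, P[2] = 0x5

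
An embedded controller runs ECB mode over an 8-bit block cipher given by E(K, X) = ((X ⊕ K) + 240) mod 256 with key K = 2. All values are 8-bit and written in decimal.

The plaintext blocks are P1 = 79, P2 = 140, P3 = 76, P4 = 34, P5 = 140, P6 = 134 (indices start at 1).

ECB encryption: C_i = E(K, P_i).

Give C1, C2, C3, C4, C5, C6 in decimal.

C1: E(K, 79) = 61.
C2: E(K, 140) = 126.
C3: E(K, 76) = 62.
C4: E(K, 34) = 16.
C5: E(K, 140) = 126.
C6: E(K, 134) = 116.

C1 = 61, C2 = 126, C3 = 62, C4 = 16, C5 = 126, C6 = 116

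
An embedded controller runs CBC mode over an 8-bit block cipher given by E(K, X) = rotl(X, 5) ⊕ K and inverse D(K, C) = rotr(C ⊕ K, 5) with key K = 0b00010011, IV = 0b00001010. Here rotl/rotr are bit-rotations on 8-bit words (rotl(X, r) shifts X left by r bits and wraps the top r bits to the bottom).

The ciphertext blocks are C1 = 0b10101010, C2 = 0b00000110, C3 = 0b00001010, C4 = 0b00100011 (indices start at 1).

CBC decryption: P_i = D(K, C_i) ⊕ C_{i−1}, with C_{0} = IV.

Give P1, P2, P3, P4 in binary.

P1: D(K, 0b10101010) = 0b11001101; 0b11001101 ⊕ 0b00001010 = 0b11000111.
P2: D(K, 0b00000110) = 0b10101000; 0b10101000 ⊕ 0b10101010 = 0b00000010.
P3: D(K, 0b00001010) = 0b11001000; 0b11001000 ⊕ 0b00000110 = 0b11001110.
P4: D(K, 0b00100011) = 0b10000001; 0b10000001 ⊕ 0b00001010 = 0b10001011.

P1 = 0b11000111, P2 = 0b00000010, P3 = 0b11001110, P4 = 0b10001011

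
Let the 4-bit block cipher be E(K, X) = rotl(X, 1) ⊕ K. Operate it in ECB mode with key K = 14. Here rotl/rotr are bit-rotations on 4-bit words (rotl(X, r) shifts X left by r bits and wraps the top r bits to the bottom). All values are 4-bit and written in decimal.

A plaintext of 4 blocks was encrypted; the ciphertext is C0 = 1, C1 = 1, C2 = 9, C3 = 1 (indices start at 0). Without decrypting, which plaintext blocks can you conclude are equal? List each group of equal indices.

P0 = P1 = P3

ECB encrypts each block independently with the same key, so equal ciphertext blocks imply equal plaintext blocks.
C0 = C1 = C3 = 1, so P0 = P1 = P3.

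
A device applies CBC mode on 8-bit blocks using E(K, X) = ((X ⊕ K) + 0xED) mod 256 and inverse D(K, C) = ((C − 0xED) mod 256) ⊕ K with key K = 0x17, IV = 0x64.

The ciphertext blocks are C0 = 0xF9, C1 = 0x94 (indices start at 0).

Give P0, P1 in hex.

P0 = 0x7F, P1 = 0x49

CBC decryption: P_i = D(K, C_i) ⊕ C_{i−1}, with C_{−1} = IV.
P0: D(K, 0xF9) = 0x1B; 0x1B ⊕ 0x64 = 0x7F.
P1: D(K, 0x94) = 0xB0; 0xB0 ⊕ 0xF9 = 0x49.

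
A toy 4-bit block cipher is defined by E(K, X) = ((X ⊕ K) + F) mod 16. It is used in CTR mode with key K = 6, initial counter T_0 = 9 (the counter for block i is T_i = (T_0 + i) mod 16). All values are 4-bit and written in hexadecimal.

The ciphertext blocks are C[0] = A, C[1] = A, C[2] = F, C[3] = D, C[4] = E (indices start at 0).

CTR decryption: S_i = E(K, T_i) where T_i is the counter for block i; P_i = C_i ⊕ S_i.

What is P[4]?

P[4]: T = D, S = E(K, T) = A; E ⊕ A = 4.

P[4] = 4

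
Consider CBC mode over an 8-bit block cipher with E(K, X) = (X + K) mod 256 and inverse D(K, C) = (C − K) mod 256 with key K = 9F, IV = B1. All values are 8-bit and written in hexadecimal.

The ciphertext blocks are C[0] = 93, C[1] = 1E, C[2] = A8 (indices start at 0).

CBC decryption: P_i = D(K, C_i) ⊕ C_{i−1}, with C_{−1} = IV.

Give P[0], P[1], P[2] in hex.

P[0]: D(K, 93) = F4; F4 ⊕ B1 = 45.
P[1]: D(K, 1E) = 7F; 7F ⊕ 93 = EC.
P[2]: D(K, A8) = 09; 09 ⊕ 1E = 17.

P[0] = 45, P[1] = EC, P[2] = 17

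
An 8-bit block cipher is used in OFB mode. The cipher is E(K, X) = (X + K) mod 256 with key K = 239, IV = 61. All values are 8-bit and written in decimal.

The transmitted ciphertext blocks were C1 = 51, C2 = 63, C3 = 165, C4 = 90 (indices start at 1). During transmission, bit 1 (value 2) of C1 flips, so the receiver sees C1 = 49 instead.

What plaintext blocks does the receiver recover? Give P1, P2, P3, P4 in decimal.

OFB decryption: S_i = E(K, S_{i−1}) with S_{0} = IV; P_i = C_i ⊕ S_i.
Only C1 changed, to 49. In OFB, a change in C_i flips the same bit in P_i only; the keystream is unaffected. Decrypting the received ciphertext:
P1: S = E(K, 61) = 44; 49 ⊕ 44 = 29.
P2: S = E(K, 44) = 27; 63 ⊕ 27 = 36.
P3: S = E(K, 27) = 10; 165 ⊕ 10 = 175.
P4: S = E(K, 10) = 249; 90 ⊕ 249 = 163.
Blocks that differ from the original plaintext: P1.

P1 = 29, P2 = 36, P3 = 175, P4 = 163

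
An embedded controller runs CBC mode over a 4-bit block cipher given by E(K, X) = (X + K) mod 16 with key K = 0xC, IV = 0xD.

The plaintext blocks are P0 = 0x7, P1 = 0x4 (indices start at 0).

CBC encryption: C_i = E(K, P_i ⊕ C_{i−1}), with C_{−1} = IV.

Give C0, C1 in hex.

C0 = 0x6, C1 = 0xE

C0: P0 ⊕ 0xD = 0xA; E(K, 0xA) = 0x6.
C1: P1 ⊕ 0x6 = 0x2; E(K, 0x2) = 0xE.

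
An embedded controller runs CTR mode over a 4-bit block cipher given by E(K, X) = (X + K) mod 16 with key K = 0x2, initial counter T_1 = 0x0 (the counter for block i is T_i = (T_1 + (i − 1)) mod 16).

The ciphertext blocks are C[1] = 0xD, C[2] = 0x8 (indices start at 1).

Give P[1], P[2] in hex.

CTR decryption: S_i = E(K, T_i) where T_i is the counter for block i; P_i = C_i ⊕ S_i.
P[1]: T = 0x0, S = E(K, T) = 0x2; 0xD ⊕ 0x2 = 0xF.
P[2]: T = 0x1, S = E(K, T) = 0x3; 0x8 ⊕ 0x3 = 0xB.

P[1] = 0xF, P[2] = 0xB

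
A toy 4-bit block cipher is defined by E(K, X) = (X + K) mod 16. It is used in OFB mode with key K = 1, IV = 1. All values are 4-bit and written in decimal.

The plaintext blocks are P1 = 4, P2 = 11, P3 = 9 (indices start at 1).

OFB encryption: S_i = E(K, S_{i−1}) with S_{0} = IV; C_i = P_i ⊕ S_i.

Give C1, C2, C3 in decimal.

C1 = 6, C2 = 8, C3 = 13

C1: S = E(K, 1) = 2; 4 ⊕ 2 = 6.
C2: S = E(K, 2) = 3; 11 ⊕ 3 = 8.
C3: S = E(K, 3) = 4; 9 ⊕ 4 = 13.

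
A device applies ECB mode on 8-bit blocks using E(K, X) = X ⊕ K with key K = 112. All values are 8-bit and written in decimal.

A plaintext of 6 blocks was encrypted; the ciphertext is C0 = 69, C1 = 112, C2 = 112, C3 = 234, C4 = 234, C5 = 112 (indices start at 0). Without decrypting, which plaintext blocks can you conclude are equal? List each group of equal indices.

ECB encrypts each block independently with the same key, so equal ciphertext blocks imply equal plaintext blocks.
C1 = C2 = C5 = 112, so P1 = P2 = P5.
C3 = C4 = 234, so P3 = P4.

P1 = P2 = P5; P3 = P4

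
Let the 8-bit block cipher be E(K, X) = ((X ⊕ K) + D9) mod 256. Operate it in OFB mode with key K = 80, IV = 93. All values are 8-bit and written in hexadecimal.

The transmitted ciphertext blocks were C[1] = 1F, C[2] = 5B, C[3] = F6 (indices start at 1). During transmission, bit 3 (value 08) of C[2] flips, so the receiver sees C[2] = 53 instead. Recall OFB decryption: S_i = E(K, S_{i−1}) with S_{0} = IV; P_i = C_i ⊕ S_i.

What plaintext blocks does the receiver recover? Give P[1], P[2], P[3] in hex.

Only C[2] changed, to 53. In OFB, a change in C_i flips the same bit in P_i only; the keystream is unaffected. Decrypting the received ciphertext:
P[1]: S = E(K, 93) = EC; 1F ⊕ EC = F3.
P[2]: S = E(K, EC) = 45; 53 ⊕ 45 = 16.
P[3]: S = E(K, 45) = 9E; F6 ⊕ 9E = 68.
Blocks that differ from the original plaintext: P[2].

P[1] = F3, P[2] = 16, P[3] = 68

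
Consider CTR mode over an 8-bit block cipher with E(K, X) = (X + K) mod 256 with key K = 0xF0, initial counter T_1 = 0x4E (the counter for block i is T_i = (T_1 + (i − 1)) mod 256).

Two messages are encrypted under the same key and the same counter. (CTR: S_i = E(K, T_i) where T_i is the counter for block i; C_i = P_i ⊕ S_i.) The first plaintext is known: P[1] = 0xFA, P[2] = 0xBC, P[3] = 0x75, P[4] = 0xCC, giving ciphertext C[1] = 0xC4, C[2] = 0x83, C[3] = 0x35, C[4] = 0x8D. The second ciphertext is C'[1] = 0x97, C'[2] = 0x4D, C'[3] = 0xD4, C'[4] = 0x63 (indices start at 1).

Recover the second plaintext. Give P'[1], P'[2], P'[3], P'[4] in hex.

P'[1] = 0xA9, P'[2] = 0x72, P'[3] = 0x94, P'[4] = 0x22

In CTR with a reused counter, both messages share the same keystream S_i, so C_i ⊕ C'_i = P_i ⊕ P'_i and thus P'_i = P_i ⊕ C_i ⊕ C'_i.
P'[1]: 0xFA ⊕ 0xC4 ⊕ 0x97 = 0xA9.
P'[2]: 0xBC ⊕ 0x83 ⊕ 0x4D = 0x72.
P'[3]: 0x75 ⊕ 0x35 ⊕ 0xD4 = 0x94.
P'[4]: 0xCC ⊕ 0x8D ⊕ 0x63 = 0x22.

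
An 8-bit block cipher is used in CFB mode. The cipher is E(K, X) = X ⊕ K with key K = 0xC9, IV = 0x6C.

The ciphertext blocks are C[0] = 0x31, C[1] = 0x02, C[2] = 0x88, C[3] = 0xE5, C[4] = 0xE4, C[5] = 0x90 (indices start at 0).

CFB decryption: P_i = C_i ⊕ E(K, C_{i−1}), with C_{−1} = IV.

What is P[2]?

P[2]: E(K, 0x02) = 0xCB; 0x88 ⊕ 0xCB = 0x43.

P[2] = 0x43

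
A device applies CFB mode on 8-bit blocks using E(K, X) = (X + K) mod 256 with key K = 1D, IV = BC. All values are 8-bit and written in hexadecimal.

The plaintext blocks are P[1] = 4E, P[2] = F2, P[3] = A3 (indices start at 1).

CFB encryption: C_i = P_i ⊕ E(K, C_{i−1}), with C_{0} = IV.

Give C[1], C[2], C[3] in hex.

C[1] = 97, C[2] = 46, C[3] = C0

C[1]: E(K, BC) = D9; 4E ⊕ D9 = 97.
C[2]: E(K, 97) = B4; F2 ⊕ B4 = 46.
C[3]: E(K, 46) = 63; A3 ⊕ 63 = C0.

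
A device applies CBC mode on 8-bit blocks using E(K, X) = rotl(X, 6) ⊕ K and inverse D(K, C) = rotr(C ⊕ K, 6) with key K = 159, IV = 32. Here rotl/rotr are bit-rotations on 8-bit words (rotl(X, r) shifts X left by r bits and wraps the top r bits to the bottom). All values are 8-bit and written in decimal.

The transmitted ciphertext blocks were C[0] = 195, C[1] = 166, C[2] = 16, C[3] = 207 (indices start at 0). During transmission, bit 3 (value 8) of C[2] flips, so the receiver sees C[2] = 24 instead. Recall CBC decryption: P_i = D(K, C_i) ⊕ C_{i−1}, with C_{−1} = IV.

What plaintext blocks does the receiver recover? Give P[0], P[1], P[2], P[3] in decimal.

Only C[2] changed, to 24. In CBC, a change in C_i garbles P_i and flips the same bit in P_{i+1}. Decrypting the received ciphertext:
P[0]: D(K, 195) = 113; 113 ⊕ 32 = 81.
P[1]: D(K, 166) = 228; 228 ⊕ 195 = 39.
P[2]: D(K, 24) = 30; 30 ⊕ 166 = 184.
P[3]: D(K, 207) = 65; 65 ⊕ 24 = 89.
Blocks that differ from the original plaintext: P[2], P[3].

P[0] = 81, P[1] = 39, P[2] = 184, P[3] = 89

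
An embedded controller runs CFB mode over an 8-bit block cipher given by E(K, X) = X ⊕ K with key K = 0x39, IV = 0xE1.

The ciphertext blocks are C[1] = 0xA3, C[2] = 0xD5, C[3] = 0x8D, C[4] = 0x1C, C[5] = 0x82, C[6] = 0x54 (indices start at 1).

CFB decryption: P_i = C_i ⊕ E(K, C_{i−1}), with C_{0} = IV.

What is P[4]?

P[4]: E(K, 0x8D) = 0xB4; 0x1C ⊕ 0xB4 = 0xA8.

P[4] = 0xA8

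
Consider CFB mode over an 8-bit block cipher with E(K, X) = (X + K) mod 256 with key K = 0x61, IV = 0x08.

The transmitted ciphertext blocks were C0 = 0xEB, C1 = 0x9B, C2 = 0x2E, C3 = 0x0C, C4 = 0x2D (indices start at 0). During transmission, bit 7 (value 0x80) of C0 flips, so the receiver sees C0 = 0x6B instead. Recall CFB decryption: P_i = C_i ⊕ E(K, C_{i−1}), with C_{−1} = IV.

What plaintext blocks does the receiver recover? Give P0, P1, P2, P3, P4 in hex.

P0 = 0x02, P1 = 0x57, P2 = 0xD2, P3 = 0x83, P4 = 0x40

Only C0 changed, to 0x6B. In CFB, a change in C_i flips the same bit in P_i and garbles P_{i+1}. Decrypting the received ciphertext:
P0: E(K, 0x08) = 0x69; 0x6B ⊕ 0x69 = 0x02.
P1: E(K, 0x6B) = 0xCC; 0x9B ⊕ 0xCC = 0x57.
P2: E(K, 0x9B) = 0xFC; 0x2E ⊕ 0xFC = 0xD2.
P3: E(K, 0x2E) = 0x8F; 0x0C ⊕ 0x8F = 0x83.
P4: E(K, 0x0C) = 0x6D; 0x2D ⊕ 0x6D = 0x40.
Blocks that differ from the original plaintext: P0, P1.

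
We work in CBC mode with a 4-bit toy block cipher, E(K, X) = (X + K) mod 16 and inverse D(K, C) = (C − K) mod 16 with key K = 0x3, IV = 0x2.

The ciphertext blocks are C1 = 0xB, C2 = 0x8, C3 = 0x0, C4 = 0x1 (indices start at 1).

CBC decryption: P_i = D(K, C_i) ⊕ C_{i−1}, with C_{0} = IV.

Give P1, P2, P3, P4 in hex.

P1 = 0xA, P2 = 0xE, P3 = 0x5, P4 = 0xE

P1: D(K, 0xB) = 0x8; 0x8 ⊕ 0x2 = 0xA.
P2: D(K, 0x8) = 0x5; 0x5 ⊕ 0xB = 0xE.
P3: D(K, 0x0) = 0xD; 0xD ⊕ 0x8 = 0x5.
P4: D(K, 0x1) = 0xE; 0xE ⊕ 0x0 = 0xE.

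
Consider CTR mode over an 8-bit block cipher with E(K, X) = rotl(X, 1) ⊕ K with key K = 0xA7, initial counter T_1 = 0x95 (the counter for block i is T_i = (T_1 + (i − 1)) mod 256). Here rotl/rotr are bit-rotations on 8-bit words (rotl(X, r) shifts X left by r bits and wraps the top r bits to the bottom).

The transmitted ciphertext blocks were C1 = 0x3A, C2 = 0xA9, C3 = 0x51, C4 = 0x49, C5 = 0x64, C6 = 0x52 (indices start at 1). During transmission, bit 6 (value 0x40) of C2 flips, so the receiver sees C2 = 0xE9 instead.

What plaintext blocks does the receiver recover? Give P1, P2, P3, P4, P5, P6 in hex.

CTR decryption: S_i = E(K, T_i) where T_i is the counter for block i; P_i = C_i ⊕ S_i.
Only C2 changed, to 0xE9. In CTR, a change in C_i flips the same bit in P_i only; the keystream is unaffected. Decrypting the received ciphertext:
P1: T = 0x95, S = E(K, T) = 0x8C; 0x3A ⊕ 0x8C = 0xB6.
P2: T = 0x96, S = E(K, T) = 0x8A; 0xE9 ⊕ 0x8A = 0x63.
P3: T = 0x97, S = E(K, T) = 0x88; 0x51 ⊕ 0x88 = 0xD9.
P4: T = 0x98, S = E(K, T) = 0x96; 0x49 ⊕ 0x96 = 0xDF.
P5: T = 0x99, S = E(K, T) = 0x94; 0x64 ⊕ 0x94 = 0xF0.
P6: T = 0x9A, S = E(K, T) = 0x92; 0x52 ⊕ 0x92 = 0xC0.
Blocks that differ from the original plaintext: P2.

P1 = 0xB6, P2 = 0x63, P3 = 0xD9, P4 = 0xDF, P5 = 0xF0, P6 = 0xC0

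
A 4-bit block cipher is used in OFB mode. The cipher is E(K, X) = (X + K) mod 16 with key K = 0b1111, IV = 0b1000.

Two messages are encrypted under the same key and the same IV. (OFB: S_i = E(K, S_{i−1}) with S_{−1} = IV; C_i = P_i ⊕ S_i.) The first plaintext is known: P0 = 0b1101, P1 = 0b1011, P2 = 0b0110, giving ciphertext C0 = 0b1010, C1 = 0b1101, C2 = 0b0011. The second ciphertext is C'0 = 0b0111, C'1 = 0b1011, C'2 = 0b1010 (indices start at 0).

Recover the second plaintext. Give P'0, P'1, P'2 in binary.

P'0 = 0b0000, P'1 = 0b1101, P'2 = 0b1111

In OFB with a reused IV, both messages share the same keystream S_i, so C_i ⊕ C'_i = P_i ⊕ P'_i and thus P'_i = P_i ⊕ C_i ⊕ C'_i.
P'0: 0b1101 ⊕ 0b1010 ⊕ 0b0111 = 0b0000.
P'1: 0b1011 ⊕ 0b1101 ⊕ 0b1011 = 0b1101.
P'2: 0b0110 ⊕ 0b0011 ⊕ 0b1010 = 0b1111.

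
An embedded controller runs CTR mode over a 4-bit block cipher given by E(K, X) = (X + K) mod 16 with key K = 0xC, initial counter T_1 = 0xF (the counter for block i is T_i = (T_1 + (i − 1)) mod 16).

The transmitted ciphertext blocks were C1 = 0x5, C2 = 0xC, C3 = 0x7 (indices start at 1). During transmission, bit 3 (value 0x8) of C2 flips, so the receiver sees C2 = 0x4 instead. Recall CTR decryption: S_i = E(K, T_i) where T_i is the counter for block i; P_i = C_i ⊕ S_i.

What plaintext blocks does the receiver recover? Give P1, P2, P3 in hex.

P1 = 0xE, P2 = 0x8, P3 = 0xA

Only C2 changed, to 0x4. In CTR, a change in C_i flips the same bit in P_i only; the keystream is unaffected. Decrypting the received ciphertext:
P1: T = 0xF, S = E(K, T) = 0xB; 0x5 ⊕ 0xB = 0xE.
P2: T = 0x0, S = E(K, T) = 0xC; 0x4 ⊕ 0xC = 0x8.
P3: T = 0x1, S = E(K, T) = 0xD; 0x7 ⊕ 0xD = 0xA.
Blocks that differ from the original plaintext: P2.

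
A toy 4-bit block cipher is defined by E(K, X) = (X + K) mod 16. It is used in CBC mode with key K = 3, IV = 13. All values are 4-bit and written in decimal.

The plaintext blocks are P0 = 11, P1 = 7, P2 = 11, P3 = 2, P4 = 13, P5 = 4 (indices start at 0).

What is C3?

C3 = 2

CBC encryption: C_i = E(K, P_i ⊕ C_{i−1}), with C_{−1} = IV.
C0: P0 ⊕ 13 = 6; E(K, 6) = 9.
C1: P1 ⊕ 9 = 14; E(K, 14) = 1.
C2: P2 ⊕ 1 = 10; E(K, 10) = 13.
C3: P3 ⊕ 13 = 15; E(K, 15) = 2.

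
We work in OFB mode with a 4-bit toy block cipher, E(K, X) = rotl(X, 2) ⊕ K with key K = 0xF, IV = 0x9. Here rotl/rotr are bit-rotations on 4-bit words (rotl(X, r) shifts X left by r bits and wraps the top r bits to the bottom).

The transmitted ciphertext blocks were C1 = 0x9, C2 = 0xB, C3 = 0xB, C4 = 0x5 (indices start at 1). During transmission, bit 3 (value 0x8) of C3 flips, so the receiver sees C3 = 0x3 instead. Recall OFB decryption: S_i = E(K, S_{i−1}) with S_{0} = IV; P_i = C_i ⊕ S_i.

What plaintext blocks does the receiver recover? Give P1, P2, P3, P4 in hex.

P1 = 0x0, P2 = 0x2, P3 = 0xA, P4 = 0xC

Only C3 changed, to 0x3. In OFB, a change in C_i flips the same bit in P_i only; the keystream is unaffected. Decrypting the received ciphertext:
P1: S = E(K, 0x9) = 0x9; 0x9 ⊕ 0x9 = 0x0.
P2: S = E(K, 0x9) = 0x9; 0xB ⊕ 0x9 = 0x2.
P3: S = E(K, 0x9) = 0x9; 0x3 ⊕ 0x9 = 0xA.
P4: S = E(K, 0x9) = 0x9; 0x5 ⊕ 0x9 = 0xC.
Blocks that differ from the original plaintext: P3.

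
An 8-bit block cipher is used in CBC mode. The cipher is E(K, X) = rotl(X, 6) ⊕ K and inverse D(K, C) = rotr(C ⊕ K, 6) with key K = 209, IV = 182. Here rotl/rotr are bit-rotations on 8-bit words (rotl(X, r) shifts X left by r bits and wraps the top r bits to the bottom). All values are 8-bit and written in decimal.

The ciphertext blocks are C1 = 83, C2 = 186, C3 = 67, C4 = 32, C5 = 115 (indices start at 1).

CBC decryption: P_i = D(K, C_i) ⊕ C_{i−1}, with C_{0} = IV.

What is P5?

P5 = 170

P5: D(K, 115) = 138; 138 ⊕ 32 = 170.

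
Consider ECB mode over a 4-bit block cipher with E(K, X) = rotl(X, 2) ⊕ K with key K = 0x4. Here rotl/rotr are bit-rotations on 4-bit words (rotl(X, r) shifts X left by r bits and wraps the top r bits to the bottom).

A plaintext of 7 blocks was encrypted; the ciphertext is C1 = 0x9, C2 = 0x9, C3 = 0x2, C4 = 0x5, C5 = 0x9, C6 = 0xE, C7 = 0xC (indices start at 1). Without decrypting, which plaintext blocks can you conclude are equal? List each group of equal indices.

ECB encrypts each block independently with the same key, so equal ciphertext blocks imply equal plaintext blocks.
C1 = C2 = C5 = 0x9, so P1 = P2 = P5.

P1 = P2 = P5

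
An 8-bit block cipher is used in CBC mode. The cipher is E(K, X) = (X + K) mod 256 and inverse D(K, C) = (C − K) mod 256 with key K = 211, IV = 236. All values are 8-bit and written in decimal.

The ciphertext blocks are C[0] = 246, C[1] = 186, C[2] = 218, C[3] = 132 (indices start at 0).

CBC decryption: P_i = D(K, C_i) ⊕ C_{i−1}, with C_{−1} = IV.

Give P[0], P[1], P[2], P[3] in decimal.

P[0]: D(K, 246) = 35; 35 ⊕ 236 = 207.
P[1]: D(K, 186) = 231; 231 ⊕ 246 = 17.
P[2]: D(K, 218) = 7; 7 ⊕ 186 = 189.
P[3]: D(K, 132) = 177; 177 ⊕ 218 = 107.

P[0] = 207, P[1] = 17, P[2] = 189, P[3] = 107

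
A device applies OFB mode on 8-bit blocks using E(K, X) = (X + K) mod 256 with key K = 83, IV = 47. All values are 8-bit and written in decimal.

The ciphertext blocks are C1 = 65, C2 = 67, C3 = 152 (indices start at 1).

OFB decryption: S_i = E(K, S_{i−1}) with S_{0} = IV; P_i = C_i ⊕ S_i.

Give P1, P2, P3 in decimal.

P1 = 195, P2 = 150, P3 = 176

P1: S = E(K, 47) = 130; 65 ⊕ 130 = 195.
P2: S = E(K, 130) = 213; 67 ⊕ 213 = 150.
P3: S = E(K, 213) = 40; 152 ⊕ 40 = 176.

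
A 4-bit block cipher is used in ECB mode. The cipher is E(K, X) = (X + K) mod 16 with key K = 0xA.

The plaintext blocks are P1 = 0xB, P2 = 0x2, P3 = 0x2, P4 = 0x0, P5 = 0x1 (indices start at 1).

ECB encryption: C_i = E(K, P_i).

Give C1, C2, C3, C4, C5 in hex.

C1 = 0x5, C2 = 0xC, C3 = 0xC, C4 = 0xA, C5 = 0xB

C1: E(K, 0xB) = 0x5.
C2: E(K, 0x2) = 0xC.
C3: E(K, 0x2) = 0xC.
C4: E(K, 0x0) = 0xA.
C5: E(K, 0x1) = 0xB.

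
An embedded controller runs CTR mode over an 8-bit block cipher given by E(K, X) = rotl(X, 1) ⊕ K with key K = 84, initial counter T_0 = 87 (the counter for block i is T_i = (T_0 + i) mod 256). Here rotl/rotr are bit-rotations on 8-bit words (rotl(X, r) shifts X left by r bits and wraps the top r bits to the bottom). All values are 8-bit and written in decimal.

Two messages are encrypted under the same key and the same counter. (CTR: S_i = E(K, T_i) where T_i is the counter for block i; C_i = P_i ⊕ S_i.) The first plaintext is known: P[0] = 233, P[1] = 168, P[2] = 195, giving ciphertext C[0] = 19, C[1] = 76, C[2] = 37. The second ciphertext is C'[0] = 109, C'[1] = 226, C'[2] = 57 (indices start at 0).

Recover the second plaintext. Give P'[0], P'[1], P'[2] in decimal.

P'[0] = 151, P'[1] = 6, P'[2] = 223

In CTR with a reused counter, both messages share the same keystream S_i, so C_i ⊕ C'_i = P_i ⊕ P'_i and thus P'_i = P_i ⊕ C_i ⊕ C'_i.
P'[0]: 233 ⊕ 19 ⊕ 109 = 151.
P'[1]: 168 ⊕ 76 ⊕ 226 = 6.
P'[2]: 195 ⊕ 37 ⊕ 57 = 223.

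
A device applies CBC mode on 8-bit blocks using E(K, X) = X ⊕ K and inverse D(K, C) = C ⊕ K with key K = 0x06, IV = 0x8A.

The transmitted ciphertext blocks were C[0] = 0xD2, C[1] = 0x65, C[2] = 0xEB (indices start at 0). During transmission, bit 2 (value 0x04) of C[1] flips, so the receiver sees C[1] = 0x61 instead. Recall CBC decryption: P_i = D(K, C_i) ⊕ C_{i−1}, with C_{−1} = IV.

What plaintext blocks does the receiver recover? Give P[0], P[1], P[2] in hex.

Only C[1] changed, to 0x61. In CBC, a change in C_i garbles P_i and flips the same bit in P_{i+1}. Decrypting the received ciphertext:
P[0]: D(K, 0xD2) = 0xD4; 0xD4 ⊕ 0x8A = 0x5E.
P[1]: D(K, 0x61) = 0x67; 0x67 ⊕ 0xD2 = 0xB5.
P[2]: D(K, 0xEB) = 0xED; 0xED ⊕ 0x61 = 0x8C.
Blocks that differ from the original plaintext: P[1], P[2].

P[0] = 0x5E, P[1] = 0xB5, P[2] = 0x8C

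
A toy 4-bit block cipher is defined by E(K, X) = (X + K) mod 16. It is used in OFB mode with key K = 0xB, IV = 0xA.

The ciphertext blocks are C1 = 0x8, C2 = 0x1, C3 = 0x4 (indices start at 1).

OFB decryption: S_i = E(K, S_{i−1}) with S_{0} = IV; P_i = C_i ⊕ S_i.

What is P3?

P3 = 0xF

P1: S = E(K, 0xA) = 0x5; 0x8 ⊕ 0x5 = 0xD.
P2: S = E(K, 0x5) = 0x0; 0x1 ⊕ 0x0 = 0x1.
P3: S = E(K, 0x0) = 0xB; 0x4 ⊕ 0xB = 0xF.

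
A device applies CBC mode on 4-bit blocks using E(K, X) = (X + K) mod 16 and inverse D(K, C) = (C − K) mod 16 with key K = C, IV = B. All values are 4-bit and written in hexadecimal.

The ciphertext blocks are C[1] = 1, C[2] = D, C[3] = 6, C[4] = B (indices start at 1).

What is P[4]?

CBC decryption: P_i = D(K, C_i) ⊕ C_{i−1}, with C_{0} = IV.
P[4]: D(K, B) = F; F ⊕ 6 = 9.

P[4] = 9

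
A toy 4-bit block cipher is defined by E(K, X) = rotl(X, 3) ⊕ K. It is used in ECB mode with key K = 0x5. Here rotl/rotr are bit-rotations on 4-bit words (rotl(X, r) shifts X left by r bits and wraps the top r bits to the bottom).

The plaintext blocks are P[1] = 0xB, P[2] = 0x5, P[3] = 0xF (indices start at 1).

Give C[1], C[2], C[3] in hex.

C[1] = 0x8, C[2] = 0xF, C[3] = 0xA

ECB encryption: C_i = E(K, P_i).
C[1]: E(K, 0xB) = 0x8.
C[2]: E(K, 0x5) = 0xF.
C[3]: E(K, 0xF) = 0xA.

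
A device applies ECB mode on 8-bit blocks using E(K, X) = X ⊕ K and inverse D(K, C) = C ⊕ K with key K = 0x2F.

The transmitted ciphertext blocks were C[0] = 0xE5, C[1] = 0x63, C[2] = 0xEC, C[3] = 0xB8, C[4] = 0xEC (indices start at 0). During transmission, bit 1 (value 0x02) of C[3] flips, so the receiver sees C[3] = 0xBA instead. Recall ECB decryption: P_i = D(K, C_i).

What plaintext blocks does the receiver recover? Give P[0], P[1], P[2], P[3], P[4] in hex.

P[0] = 0xCA, P[1] = 0x4C, P[2] = 0xC3, P[3] = 0x95, P[4] = 0xC3

Only C[3] changed, to 0xBA. In ECB, a change in C_i affects only P_i. Decrypting the received ciphertext:
P[0]: D(K, 0xE5) = 0xCA.
P[1]: D(K, 0x63) = 0x4C.
P[2]: D(K, 0xEC) = 0xC3.
P[3]: D(K, 0xBA) = 0x95.
P[4]: D(K, 0xEC) = 0xC3.
Blocks that differ from the original plaintext: P[3].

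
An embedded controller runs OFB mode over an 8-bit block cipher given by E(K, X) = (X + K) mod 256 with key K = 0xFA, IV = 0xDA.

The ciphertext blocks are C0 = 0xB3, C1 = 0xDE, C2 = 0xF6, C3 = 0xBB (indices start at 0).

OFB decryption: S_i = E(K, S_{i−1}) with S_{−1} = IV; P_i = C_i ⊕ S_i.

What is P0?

P0: S = E(K, 0xDA) = 0xD4; 0xB3 ⊕ 0xD4 = 0x67.

P0 = 0x67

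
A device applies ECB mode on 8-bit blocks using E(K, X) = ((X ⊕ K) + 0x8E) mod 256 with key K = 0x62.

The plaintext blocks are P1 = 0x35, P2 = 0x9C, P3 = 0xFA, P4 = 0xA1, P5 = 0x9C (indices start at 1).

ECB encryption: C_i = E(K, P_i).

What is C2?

C2: E(K, 0x9C) = 0x8C.

C2 = 0x8C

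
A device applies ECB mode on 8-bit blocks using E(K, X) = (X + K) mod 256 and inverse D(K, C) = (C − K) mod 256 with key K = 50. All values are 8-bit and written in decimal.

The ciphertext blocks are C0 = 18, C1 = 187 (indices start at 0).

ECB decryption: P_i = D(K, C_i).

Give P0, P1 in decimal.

P0: D(K, 18) = 224.
P1: D(K, 187) = 137.

P0 = 224, P1 = 137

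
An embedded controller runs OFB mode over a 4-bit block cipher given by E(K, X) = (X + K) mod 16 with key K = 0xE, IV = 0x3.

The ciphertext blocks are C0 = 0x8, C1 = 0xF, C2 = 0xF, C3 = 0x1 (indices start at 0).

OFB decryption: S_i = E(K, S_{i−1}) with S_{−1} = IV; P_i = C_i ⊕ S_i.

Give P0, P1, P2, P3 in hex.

P0 = 0x9, P1 = 0x0, P2 = 0x2, P3 = 0xA

P0: S = E(K, 0x3) = 0x1; 0x8 ⊕ 0x1 = 0x9.
P1: S = E(K, 0x1) = 0xF; 0xF ⊕ 0xF = 0x0.
P2: S = E(K, 0xF) = 0xD; 0xF ⊕ 0xD = 0x2.
P3: S = E(K, 0xD) = 0xB; 0x1 ⊕ 0xB = 0xA.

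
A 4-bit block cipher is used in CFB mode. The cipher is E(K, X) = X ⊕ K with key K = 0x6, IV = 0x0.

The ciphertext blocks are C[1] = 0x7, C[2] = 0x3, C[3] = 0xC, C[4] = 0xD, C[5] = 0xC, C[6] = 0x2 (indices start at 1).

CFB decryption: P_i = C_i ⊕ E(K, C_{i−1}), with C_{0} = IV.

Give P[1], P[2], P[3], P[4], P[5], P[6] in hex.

P[1] = 0x1, P[2] = 0x2, P[3] = 0x9, P[4] = 0x7, P[5] = 0x7, P[6] = 0x8

P[1]: E(K, 0x0) = 0x6; 0x7 ⊕ 0x6 = 0x1.
P[2]: E(K, 0x7) = 0x1; 0x3 ⊕ 0x1 = 0x2.
P[3]: E(K, 0x3) = 0x5; 0xC ⊕ 0x5 = 0x9.
P[4]: E(K, 0xC) = 0xA; 0xD ⊕ 0xA = 0x7.
P[5]: E(K, 0xD) = 0xB; 0xC ⊕ 0xB = 0x7.
P[6]: E(K, 0xC) = 0xA; 0x2 ⊕ 0xA = 0x8.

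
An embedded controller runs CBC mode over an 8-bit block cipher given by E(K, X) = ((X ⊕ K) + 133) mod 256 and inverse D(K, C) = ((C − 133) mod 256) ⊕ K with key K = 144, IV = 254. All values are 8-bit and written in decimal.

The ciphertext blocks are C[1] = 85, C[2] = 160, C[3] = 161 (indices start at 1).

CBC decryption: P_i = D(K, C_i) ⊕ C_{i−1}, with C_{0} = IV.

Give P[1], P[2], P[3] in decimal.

P[1]: D(K, 85) = 64; 64 ⊕ 254 = 190.
P[2]: D(K, 160) = 139; 139 ⊕ 85 = 222.
P[3]: D(K, 161) = 140; 140 ⊕ 160 = 44.

P[1] = 190, P[2] = 222, P[3] = 44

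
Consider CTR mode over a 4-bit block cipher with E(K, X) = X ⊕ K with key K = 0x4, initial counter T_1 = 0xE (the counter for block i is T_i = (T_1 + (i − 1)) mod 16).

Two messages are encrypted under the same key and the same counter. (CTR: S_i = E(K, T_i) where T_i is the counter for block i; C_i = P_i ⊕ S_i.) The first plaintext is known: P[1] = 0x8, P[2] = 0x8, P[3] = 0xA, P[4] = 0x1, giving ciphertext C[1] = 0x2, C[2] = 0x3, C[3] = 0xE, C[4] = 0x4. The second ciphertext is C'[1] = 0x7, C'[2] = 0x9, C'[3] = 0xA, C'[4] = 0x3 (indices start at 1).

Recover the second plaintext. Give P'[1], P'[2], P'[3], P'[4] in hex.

P'[1] = 0xD, P'[2] = 0x2, P'[3] = 0xE, P'[4] = 0x6

In CTR with a reused counter, both messages share the same keystream S_i, so C_i ⊕ C'_i = P_i ⊕ P'_i and thus P'_i = P_i ⊕ C_i ⊕ C'_i.
P'[1]: 0x8 ⊕ 0x2 ⊕ 0x7 = 0xD.
P'[2]: 0x8 ⊕ 0x3 ⊕ 0x9 = 0x2.
P'[3]: 0xA ⊕ 0xE ⊕ 0xA = 0xE.
P'[4]: 0x1 ⊕ 0x4 ⊕ 0x3 = 0x6.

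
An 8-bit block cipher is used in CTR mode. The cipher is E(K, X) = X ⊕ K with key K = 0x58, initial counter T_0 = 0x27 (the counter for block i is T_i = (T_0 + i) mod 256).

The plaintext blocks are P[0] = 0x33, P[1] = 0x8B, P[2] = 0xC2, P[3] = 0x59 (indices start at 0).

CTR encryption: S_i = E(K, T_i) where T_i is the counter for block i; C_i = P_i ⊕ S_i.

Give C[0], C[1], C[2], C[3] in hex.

C[0] = 0x4C, C[1] = 0xFB, C[2] = 0xB3, C[3] = 0x2B

C[0]: T = 0x27, S = E(K, T) = 0x7F; 0x33 ⊕ 0x7F = 0x4C.
C[1]: T = 0x28, S = E(K, T) = 0x70; 0x8B ⊕ 0x70 = 0xFB.
C[2]: T = 0x29, S = E(K, T) = 0x71; 0xC2 ⊕ 0x71 = 0xB3.
C[3]: T = 0x2A, S = E(K, T) = 0x72; 0x59 ⊕ 0x72 = 0x2B.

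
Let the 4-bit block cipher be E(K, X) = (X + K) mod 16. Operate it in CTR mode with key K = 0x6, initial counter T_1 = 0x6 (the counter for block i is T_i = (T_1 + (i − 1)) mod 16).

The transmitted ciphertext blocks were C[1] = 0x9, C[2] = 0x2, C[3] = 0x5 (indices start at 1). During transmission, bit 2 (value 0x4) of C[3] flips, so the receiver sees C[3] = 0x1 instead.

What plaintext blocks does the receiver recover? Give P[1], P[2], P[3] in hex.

CTR decryption: S_i = E(K, T_i) where T_i is the counter for block i; P_i = C_i ⊕ S_i.
Only C[3] changed, to 0x1. In CTR, a change in C_i flips the same bit in P_i only; the keystream is unaffected. Decrypting the received ciphertext:
P[1]: T = 0x6, S = E(K, T) = 0xC; 0x9 ⊕ 0xC = 0x5.
P[2]: T = 0x7, S = E(K, T) = 0xD; 0x2 ⊕ 0xD = 0xF.
P[3]: T = 0x8, S = E(K, T) = 0xE; 0x1 ⊕ 0xE = 0xF.
Blocks that differ from the original plaintext: P[3].

P[1] = 0x5, P[2] = 0xF, P[3] = 0xF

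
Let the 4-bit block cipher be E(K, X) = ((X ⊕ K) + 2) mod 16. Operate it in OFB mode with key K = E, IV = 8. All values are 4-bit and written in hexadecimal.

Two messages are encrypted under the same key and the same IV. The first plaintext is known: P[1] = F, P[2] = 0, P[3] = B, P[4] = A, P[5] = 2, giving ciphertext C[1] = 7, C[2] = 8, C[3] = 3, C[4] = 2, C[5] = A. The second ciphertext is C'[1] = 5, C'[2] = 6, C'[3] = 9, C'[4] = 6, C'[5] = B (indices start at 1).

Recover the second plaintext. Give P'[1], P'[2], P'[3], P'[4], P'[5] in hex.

P'[1] = D, P'[2] = E, P'[3] = 1, P'[4] = E, P'[5] = 3

In OFB with a reused IV, both messages share the same keystream S_i, so C_i ⊕ C'_i = P_i ⊕ P'_i and thus P'_i = P_i ⊕ C_i ⊕ C'_i.
P'[1]: F ⊕ 7 ⊕ 5 = D.
P'[2]: 0 ⊕ 8 ⊕ 6 = E.
P'[3]: B ⊕ 3 ⊕ 9 = 1.
P'[4]: A ⊕ 2 ⊕ 6 = E.
P'[5]: 2 ⊕ A ⊕ B = 3.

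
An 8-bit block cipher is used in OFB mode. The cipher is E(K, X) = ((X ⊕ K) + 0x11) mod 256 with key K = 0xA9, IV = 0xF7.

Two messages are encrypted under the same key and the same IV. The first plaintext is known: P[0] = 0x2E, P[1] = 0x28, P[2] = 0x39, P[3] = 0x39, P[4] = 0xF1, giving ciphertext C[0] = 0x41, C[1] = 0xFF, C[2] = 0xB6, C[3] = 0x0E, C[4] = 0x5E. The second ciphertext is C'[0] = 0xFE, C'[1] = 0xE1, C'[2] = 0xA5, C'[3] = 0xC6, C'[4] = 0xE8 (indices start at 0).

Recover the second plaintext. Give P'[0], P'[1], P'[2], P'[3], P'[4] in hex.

In OFB with a reused IV, both messages share the same keystream S_i, so C_i ⊕ C'_i = P_i ⊕ P'_i and thus P'_i = P_i ⊕ C_i ⊕ C'_i.
P'[0]: 0x2E ⊕ 0x41 ⊕ 0xFE = 0x91.
P'[1]: 0x28 ⊕ 0xFF ⊕ 0xE1 = 0x36.
P'[2]: 0x39 ⊕ 0xB6 ⊕ 0xA5 = 0x2A.
P'[3]: 0x39 ⊕ 0x0E ⊕ 0xC6 = 0xF1.
P'[4]: 0xF1 ⊕ 0x5E ⊕ 0xE8 = 0x47.

P'[0] = 0x91, P'[1] = 0x36, P'[2] = 0x2A, P'[3] = 0xF1, P'[4] = 0x47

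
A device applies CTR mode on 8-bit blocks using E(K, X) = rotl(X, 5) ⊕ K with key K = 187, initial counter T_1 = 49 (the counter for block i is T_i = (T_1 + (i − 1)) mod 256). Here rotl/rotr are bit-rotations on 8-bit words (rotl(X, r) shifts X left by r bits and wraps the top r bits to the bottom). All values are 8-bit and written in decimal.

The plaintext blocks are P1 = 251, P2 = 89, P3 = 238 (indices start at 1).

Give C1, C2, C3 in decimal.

C1 = 102, C2 = 164, C3 = 51

CTR encryption: S_i = E(K, T_i) where T_i is the counter for block i; C_i = P_i ⊕ S_i.
C1: T = 49, S = E(K, T) = 157; 251 ⊕ 157 = 102.
C2: T = 50, S = E(K, T) = 253; 89 ⊕ 253 = 164.
C3: T = 51, S = E(K, T) = 221; 238 ⊕ 221 = 51.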